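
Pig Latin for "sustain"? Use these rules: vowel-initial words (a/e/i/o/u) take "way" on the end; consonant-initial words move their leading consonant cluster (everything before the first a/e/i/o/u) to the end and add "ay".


Word: "sustain"
Starts with consonant(s) → move to end, add 'ay'
Consonant cluster: "s"
Pig Latin = "ustainsay"


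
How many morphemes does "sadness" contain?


Word: "sadness"
Morphemes: sad / -ness
Each morpheme carries meaning
= 2 morphemes


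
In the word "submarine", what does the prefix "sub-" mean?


Prefix: sub-
Example: submarine = sub- + marine
Meaning = under / below


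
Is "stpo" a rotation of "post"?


Word: "post", Candidate: "stpo"
Method: check if candidate is substring of word+word
"postpost" contains "stpo"? Yes
Is rotation = Yes


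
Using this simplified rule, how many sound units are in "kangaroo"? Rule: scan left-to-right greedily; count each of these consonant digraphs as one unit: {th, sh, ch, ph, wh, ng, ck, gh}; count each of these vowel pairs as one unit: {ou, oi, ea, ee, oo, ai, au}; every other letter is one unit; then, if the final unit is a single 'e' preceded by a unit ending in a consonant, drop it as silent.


Word: "kangaroo" (8 letters)
Left-to-right scan:
  1. 'k' (letter)
  2. 'a' (letter)
  3. 'ng' (digraph)
  4. 'a' (letter)
  5. 'r' (letter)
  6. 'oo' (vowel-pair)
Units from scan: 6
Sound units = 6 units


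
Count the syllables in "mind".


Word: "mind"
Syllable breakdown: mind
Counting: 1 part
= 1 syllable


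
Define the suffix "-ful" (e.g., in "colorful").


Suffix: -ful
As in: colorful -> color + -ful
Meaning = full of


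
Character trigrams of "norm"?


Word: "norm" (length 4)
Number of trigrams = 4 - 3 + 1 = 2
  Position 0: "nor"
  Position 1: "orm"
Trigrams = "nor", "orm"


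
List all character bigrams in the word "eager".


Word: "eager" (length 5)
Number of bigrams = 5 - 2 + 1 = 4
  Position 0: "ea"
  Position 1: "ag"
  Position 2: "ge"
  Position 3: "er"
Bigrams = "ea", "ag", "ge", "er"


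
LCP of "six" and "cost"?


Word 1: "six"
Word 2: "cost"
Comparing from start:
  Pos 0: 's' != 'c' (stop)
LCP = "" (length 0)


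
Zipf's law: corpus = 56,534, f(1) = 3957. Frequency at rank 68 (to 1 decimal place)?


Zipf's law: f(r) = f(1) / r
f(1) = 3957
f(68) = 3957 / 68
= 58.2 occurrences


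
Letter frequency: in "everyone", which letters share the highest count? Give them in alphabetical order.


Word: "everyone"
Letter counts:
  'e': 3
  'n': 1
  'o': 1
  'r': 1
  'v': 1
  'y': 1
Maximum count = 3
Most frequent = 'e' (3 times each)


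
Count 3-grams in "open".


Word: "open" (length 4)
Number of 3-grams = length - 3 + 1 = 4 - 3 + 1
= 2


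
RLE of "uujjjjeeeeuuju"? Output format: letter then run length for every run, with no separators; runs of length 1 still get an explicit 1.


String: "uujjjjeeeeuuju"
Scanning for consecutive runs:
  'u' x 2
  'j' x 4
  'e' x 4
  'u' x 2
  'j' x 1
  'u' x 1
RLE = "u2j4e4u2j1u1"


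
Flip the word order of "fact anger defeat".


Original: "fact anger defeat"
Words (1..n): fact | anger | defeat
Reversed (n..1): defeat | anger | fact
Result = "defeat anger fact"


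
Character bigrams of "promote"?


Word: "promote" (length 7)
Number of bigrams = 7 - 2 + 1 = 6
  Position 0: "pr"
  Position 1: "ro"
  Position 2: "om"
  Position 3: "mo"
  Position 4: "ot"
  Position 5: "te"
Bigrams = "pr", "ro", "om", "mo", "ot", "te"


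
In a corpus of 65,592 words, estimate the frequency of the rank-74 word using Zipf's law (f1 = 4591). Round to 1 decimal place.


Zipf's law: f(r) = f(1) / r
f(1) = 4591
f(74) = 4591 / 74
= 62.0 occurrences


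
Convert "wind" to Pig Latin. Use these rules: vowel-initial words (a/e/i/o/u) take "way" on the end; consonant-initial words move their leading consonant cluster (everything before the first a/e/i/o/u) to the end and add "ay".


Word: "wind"
Starts with consonant(s) → move to end, add 'ay'
Consonant cluster: "w"
Pig Latin = "indway"


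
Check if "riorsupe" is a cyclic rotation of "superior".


Word: "superior", Candidate: "riorsupe"
Method: check if candidate is substring of word+word
"superiorsuperior" contains "riorsupe"? Yes
Is rotation = Yes


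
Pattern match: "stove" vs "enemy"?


Pattern of "stove": [0, 1, 2, 3, 4]
Pattern of "enemy": [0, 1, 0, 2, 3]
Patterns do not match
Same pattern = No


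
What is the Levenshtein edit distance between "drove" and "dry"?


Word 1: "drove" (length 5)
Word 2: "dry" (length 3)
One optimal edit sequence (insert/delete/substitute each cost 1):
  1. keep 'd'
  2. keep 'r'
  3. delete 'o'  (+1)
  4. delete 'v'  (+1)
  5. substitute 'e' -> 'y'  (+1)
Total edit operations: 3
Edit distance = 3


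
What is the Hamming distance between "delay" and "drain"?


Comparing character by character (same length = 5):
  Pos 0: 'd' vs 'd' =
  Pos 1: 'e' vs 'r' !=
  Pos 2: 'l' vs 'a' !=
  Pos 3: 'a' vs 'i' !=
  Pos 4: 'y' vs 'n' !=
Hamming distance = 4


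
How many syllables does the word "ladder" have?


Word: "ladder"
Syllable breakdown: lad · der
Counting: 2 parts
= 2 syllables


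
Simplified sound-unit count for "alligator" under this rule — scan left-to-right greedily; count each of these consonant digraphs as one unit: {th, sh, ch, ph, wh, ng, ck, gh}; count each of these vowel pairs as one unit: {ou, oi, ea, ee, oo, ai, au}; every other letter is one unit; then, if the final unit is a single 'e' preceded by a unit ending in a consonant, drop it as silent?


Word: "alligator" (9 letters)
Left-to-right scan:
  (1) 'a' (letter)
  (2) 'l' (letter)
  (3) 'l' (letter)
  (4) 'i' (letter)
  (5) 'g' (letter)
  (6) 'a' (letter)
  (7) 't' (letter)
  (8) 'o' (letter)
  (9) 'r' (letter)
Units from scan: 9
Sound units = 9 units


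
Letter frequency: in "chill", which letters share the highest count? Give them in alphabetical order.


Word: "chill"
Letter counts:
  'c': 1
  'h': 1
  'i': 1
  'l': 2
Maximum count = 2
Most frequent = 'l' (2 times each)


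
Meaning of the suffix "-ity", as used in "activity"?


Suffix: -ity
As in: activity -> active + -ity, with a spelling change
Meaning = quality of


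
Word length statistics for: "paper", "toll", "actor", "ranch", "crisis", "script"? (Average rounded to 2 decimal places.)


Lengths: "paper"=5, "toll"=4, "actor"=5, "ranch"=5, "crisis"=6, "script"=6
Sum = 31, Count = 6
Average = 31/6 = 5.17
= avg=5.17, min=4, max=6


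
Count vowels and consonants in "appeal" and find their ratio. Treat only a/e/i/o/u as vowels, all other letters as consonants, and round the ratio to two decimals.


Word: "appeal"
Vowels (a,e,i,o,u): 3
Consonants: 3
Ratio = 3/3
= 1.00


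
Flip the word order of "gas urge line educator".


Original: "gas urge line educator"
Words (1..n): gas | urge | line | educator
Reversed (n..1): educator | line | urge | gas
Result = "educator line urge gas"


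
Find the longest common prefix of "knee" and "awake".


Word 1: "knee"
Word 2: "awake"
Comparing from start:
  Pos 0: 'k' != 'a' (stop)
LCP = "" (length 0)


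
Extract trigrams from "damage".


Word: "damage" (length 6)
Number of trigrams = 6 - 3 + 1 = 4
  Position 0: "dam"
  Position 1: "ama"
  Position 2: "mag"
  Position 3: "age"
Trigrams = "dam", "ama", "mag", "age"


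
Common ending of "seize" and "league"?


Word 1: "seize"
Word 2: "league"
Comparing from end:
  Pos -1: 'e' == 'e'
  Pos -2: 'z' != 'u' (stop)
LCS = "e" (length 1)


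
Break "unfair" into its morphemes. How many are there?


Word: "unfair"
Morphemes: un- | fair
Each morpheme carries meaning
= 2 morphemes


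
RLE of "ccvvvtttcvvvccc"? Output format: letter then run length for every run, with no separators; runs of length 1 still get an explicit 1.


String: "ccvvvtttcvvvccc"
Scanning for consecutive runs:
  'c' x 2
  'v' x 3
  't' x 3
  'c' x 1
  'v' x 3
  'c' x 3
RLE = "c2v3t3c1v3c3"


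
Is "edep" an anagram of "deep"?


Word 1: "deep" → sorted: deep
Word 2: "edep" → sorted: deep
Same letters? deep == deep
Anagram = Yes


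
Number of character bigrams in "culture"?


Word: "culture" (length 7)
Number of 2-grams = length - 2 + 1 = 7 - 2 + 1
= 6


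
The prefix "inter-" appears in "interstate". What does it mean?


Prefix: inter-
Example: interstate = inter- + state
Meaning = between


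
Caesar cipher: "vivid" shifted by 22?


Word: "vivid"
Shift: 22
Each letter → (letter + shift) mod 26:
  'v' (21) + 22 = 17 → 'r'
  'i' (8) + 22 = 4 → 'e'
  'v' (21) + 22 = 17 → 'r'
  'i' (8) + 22 = 4 → 'e'
  'd' (3) + 22 = 25 → 'z'
Result = "rerez"


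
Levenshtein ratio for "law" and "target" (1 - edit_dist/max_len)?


Word 1: "law" (length 3)
Word 2: "target" (length 6)
One optimal edit sequence:
  1. substitute 'l' -> 't'  (+1)
  2. keep 'a'
  3. insert 'r'  (+1)
  4. insert 'g'  (+1)
  5. insert 'e'  (+1)
  6. substitute 'w' -> 't'  (+1)
Edit distance = 5
Max length = max(3, 6) = 6
Similarity = 1 - 5/6
= 0.1667


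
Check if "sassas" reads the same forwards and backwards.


Word: "sassas"
Reversed: "sassas"
Forward == Backward? sassas == sassas
Palindrome = Yes


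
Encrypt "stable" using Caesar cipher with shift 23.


Word: "stable"
Shift: 23
Each letter → (letter + shift) mod 26:
  's' (18) + 23 = 15 → 'p'
  't' (19) + 23 = 16 → 'q'
  'a' (0) + 23 = 23 → 'x'
  'b' (1) + 23 = 24 → 'y'
  'l' (11) + 23 = 8 → 'i'
  'e' (4) + 23 = 1 → 'b'
Result = "pqxyib"


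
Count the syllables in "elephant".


Word: "elephant"
Syllable breakdown: el · e · phant
Counting: 3 parts
= 3 syllables


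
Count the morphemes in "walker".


Word: "walker"
Morphemes: walk | -er
Each morpheme carries meaning
= 2 morphemes


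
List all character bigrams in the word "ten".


Word: "ten" (length 3)
Number of bigrams = 3 - 2 + 1 = 2
  Position 0: "te"
  Position 1: "en"
Bigrams = "te", "en"


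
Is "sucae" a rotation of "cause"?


Word: "cause", Candidate: "sucae"
Method: check if candidate is substring of word+word
"causecause" contains "sucae"? No
Is rotation = No


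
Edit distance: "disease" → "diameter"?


Word 1: "disease" (length 7)
Word 2: "diameter" (length 8)
One optimal edit sequence (insert/delete/substitute each cost 1):
  1. keep 'd'
  2. keep 'i'
  3. insert 'a'  (+1)
  4. substitute 's' -> 'm'  (+1)
  5. keep 'e'
  6. substitute 'a' -> 't'  (+1)
  7. substitute 's' -> 'e'  (+1)
  8. substitute 'e' -> 'r'  (+1)
Total edit operations: 5
Edit distance = 5


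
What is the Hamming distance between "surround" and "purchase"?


Comparing character by character (same length = 8):
  Pos 0: 's' vs 'p' !=
  Pos 1: 'u' vs 'u' =
  Pos 2: 'r' vs 'r' =
  Pos 3: 'r' vs 'c' !=
  Pos 4: 'o' vs 'h' !=
  Pos 5: 'u' vs 'a' !=
  Pos 6: 'n' vs 's' !=
  Pos 7: 'd' vs 'e' !=
Hamming distance = 6


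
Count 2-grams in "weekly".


Word: "weekly" (length 6)
Number of 2-grams = length - 2 + 1 = 6 - 2 + 1
= 5


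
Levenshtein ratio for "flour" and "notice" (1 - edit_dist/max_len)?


Word 1: "flour" (length 5)
Word 2: "notice" (length 6)
One optimal edit sequence:
  1. insert 'n'  (+1)
  2. substitute 'f' -> 'o'  (+1)
  3. substitute 'l' -> 't'  (+1)
  4. substitute 'o' -> 'i'  (+1)
  5. substitute 'u' -> 'c'  (+1)
  6. substitute 'r' -> 'e'  (+1)
Edit distance = 6
Max length = max(5, 6) = 6
Similarity = 1 - 6/6
= 0.0000


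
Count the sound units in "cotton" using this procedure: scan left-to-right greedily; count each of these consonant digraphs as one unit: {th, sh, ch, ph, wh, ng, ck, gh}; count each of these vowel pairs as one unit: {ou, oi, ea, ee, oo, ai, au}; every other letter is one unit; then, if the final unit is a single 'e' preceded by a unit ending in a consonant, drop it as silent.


Word: "cotton" (6 letters)
Left-to-right scan:
  (1) 'c' (letter)
  (2) 'o' (letter)
  (3) 't' (letter)
  (4) 't' (letter)
  (5) 'o' (letter)
  (6) 'n' (letter)
Units from scan: 6
Sound units = 6 units


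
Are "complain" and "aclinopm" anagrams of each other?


Word 1: "complain" → sorted: acilmnop
Word 2: "aclinopm" → sorted: acilmnop
Same letters? acilmnop == acilmnop
Anagram = Yes


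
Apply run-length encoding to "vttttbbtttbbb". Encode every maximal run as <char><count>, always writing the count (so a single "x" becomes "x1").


String: "vttttbbtttbbb"
Scanning for consecutive runs:
  'v' x 1
  't' x 4
  'b' x 2
  't' x 3
  'b' x 3
RLE = "v1t4b2t3b3"


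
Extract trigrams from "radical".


Word: "radical" (length 7)
Number of trigrams = 7 - 3 + 1 = 5
  Position 0: "rad"
  Position 1: "adi"
  Position 2: "dic"
  Position 3: "ica"
  Position 4: "cal"
Trigrams = "rad", "adi", "dic", "ica", "cal"


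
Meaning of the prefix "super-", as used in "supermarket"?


Prefix: super-
Example: supermarket (super- + market)
Meaning = above / beyond


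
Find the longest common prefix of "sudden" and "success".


Word 1: "sudden"
Word 2: "success"
Comparing from start:
  Pos 0: 's' == 's'
  Pos 1: 'u' == 'u'
  Pos 2: 'd' != 'c' (stop)
LCP = "su" (length 2)


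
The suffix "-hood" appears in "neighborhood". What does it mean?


Suffix: -hood
As in: neighborhood -> neighbor + -hood
Meaning = state / condition


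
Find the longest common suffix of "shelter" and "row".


Word 1: "shelter"
Word 2: "row"
Comparing from end:
  Pos -1: 'r' != 'w' (stop)
LCS = "" (length 0)


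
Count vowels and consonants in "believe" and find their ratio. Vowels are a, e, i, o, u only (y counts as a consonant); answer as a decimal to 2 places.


Word: "believe"
Vowels (a,e,i,o,u): 4
Consonants: 3
Ratio = 4/3
= 1.33


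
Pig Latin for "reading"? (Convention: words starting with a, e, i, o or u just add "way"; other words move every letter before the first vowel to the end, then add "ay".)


Word: "reading"
Starts with consonant(s) → move to end, add 'ay'
Consonant cluster: "r"
Pig Latin = "eadingray"


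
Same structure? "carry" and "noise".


Pattern of "carry": [0, 1, 2, 2, 3]
Pattern of "noise": [0, 1, 2, 3, 4]
Patterns do not match
Same pattern = No


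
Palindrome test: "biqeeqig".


Word: "biqeeqig"
Reversed: "giqeeqib"
Forward == Backward? biqeeqig != giqeeqib
Palindrome = No


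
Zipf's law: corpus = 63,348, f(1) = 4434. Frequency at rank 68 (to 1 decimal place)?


Zipf's law: f(r) = f(1) / r
f(1) = 4434
f(68) = 4434 / 68
= 65.2 occurrences


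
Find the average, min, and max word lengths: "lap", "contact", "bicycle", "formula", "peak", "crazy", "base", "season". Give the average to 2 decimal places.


Lengths: "lap"=3, "contact"=7, "bicycle"=7, "formula"=7, "peak"=4, "crazy"=5, "base"=4, "season"=6
Sum = 43, Count = 8
Average = 43/8 = 5.38
= avg=5.38, min=3, max=7


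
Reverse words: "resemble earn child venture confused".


Original: "resemble earn child venture confused"
Words (1..n): resemble | earn | child | venture | confused
Reversed (n..1): confused | venture | child | earn | resemble
Result = "confused venture child earn resemble"


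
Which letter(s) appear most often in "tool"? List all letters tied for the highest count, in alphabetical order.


Word: "tool"
Letter counts:
  'l': 1
  'o': 2
  't': 1
Maximum count = 2
Most frequent = 'o' (2 times each)


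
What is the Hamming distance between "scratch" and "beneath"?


Comparing character by character (same length = 7):
  Pos 0: 's' vs 'b' !=
  Pos 1: 'c' vs 'e' !=
  Pos 2: 'r' vs 'n' !=
  Pos 3: 'a' vs 'e' !=
  Pos 4: 't' vs 'a' !=
  Pos 5: 'c' vs 't' !=
  Pos 6: 'h' vs 'h' =
Hamming distance = 6


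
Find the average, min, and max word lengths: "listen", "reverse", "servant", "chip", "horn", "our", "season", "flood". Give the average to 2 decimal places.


Lengths: "listen"=6, "reverse"=7, "servant"=7, "chip"=4, "horn"=4, "our"=3, "season"=6, "flood"=5
Sum = 42, Count = 8
Average = 42/8 = 5.25
= avg=5.25, min=3, max=7


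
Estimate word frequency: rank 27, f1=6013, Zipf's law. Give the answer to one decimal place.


Zipf's law: f(r) = f(1) / r
f(1) = 6013
f(27) = 6013 / 27
= 222.7 occurrences


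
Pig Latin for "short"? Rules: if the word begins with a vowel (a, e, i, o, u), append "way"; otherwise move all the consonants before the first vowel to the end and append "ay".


Word: "short"
Starts with consonant(s) → move to end, add 'ay'
Consonant cluster: "sh"
Pig Latin = "ortshay"


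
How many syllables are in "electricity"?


Word: "electricity"
Syllable breakdown: e · lec · tric · i · ty
Counting: 5 parts
= 5 syllables


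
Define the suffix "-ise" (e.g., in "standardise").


Suffix: -ise
As in: standardise -> standard + -ise
Meaning = to make


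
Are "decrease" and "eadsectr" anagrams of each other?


Word 1: "decrease" → sorted: acdeeers
Word 2: "eadsectr" → sorted: acdeerst
Same letters? acdeeers != acdeerst
Anagram = No


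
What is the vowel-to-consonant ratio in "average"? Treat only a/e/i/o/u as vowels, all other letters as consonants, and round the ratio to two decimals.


Word: "average"
Vowels (a,e,i,o,u): 4
Consonants: 3
Ratio = 4/3
= 1.33


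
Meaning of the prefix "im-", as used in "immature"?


Prefix: im-
Example: immature (im- + mature)
Meaning = not / into


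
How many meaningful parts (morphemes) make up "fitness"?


Word: "fitness"
Morphemes: fit / -ness
Each morpheme carries meaning
= 2 morphemes


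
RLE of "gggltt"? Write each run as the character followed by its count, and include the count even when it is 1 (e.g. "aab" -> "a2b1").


String: "gggltt"
Scanning for consecutive runs:
  'g' x 3
  'l' x 1
  't' x 2
RLE = "g3l1t2"


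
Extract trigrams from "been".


Word: "been" (length 4)
Number of trigrams = 4 - 3 + 1 = 2
  Position 0: "bee"
  Position 1: "een"
Trigrams = "bee", "een"


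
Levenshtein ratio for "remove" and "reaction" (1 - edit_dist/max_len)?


Word 1: "remove" (length 6)
Word 2: "reaction" (length 8)
One optimal edit sequence:
  1. keep 'r'
  2. keep 'e'
  3. insert 'a'  (+1)
  4. insert 'c'  (+1)
  5. substitute 'm' -> 't'  (+1)
  6. substitute 'o' -> 'i'  (+1)
  7. substitute 'v' -> 'o'  (+1)
  8. substitute 'e' -> 'n'  (+1)
Edit distance = 6
Max length = max(6, 8) = 8
Similarity = 1 - 6/8
= 0.2500


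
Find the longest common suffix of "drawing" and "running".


Word 1: "drawing"
Word 2: "running"
Comparing from end:
  Pos -1: 'g' == 'g'
  Pos -2: 'n' == 'n'
  Pos -3: 'i' == 'i'
  Pos -4: 'w' != 'n' (stop)
LCS = "ing" (length 3)


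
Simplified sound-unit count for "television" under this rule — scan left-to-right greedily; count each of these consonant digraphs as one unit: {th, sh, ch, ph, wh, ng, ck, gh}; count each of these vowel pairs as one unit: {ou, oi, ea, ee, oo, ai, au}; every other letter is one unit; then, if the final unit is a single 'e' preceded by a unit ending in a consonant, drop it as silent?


Word: "television" (10 letters)
Left-to-right scan:
  1. 't' (letter)
  2. 'e' (letter)
  3. 'l' (letter)
  4. 'e' (letter)
  5. 'v' (letter)
  6. 'i' (letter)
  7. 's' (letter)
  8. 'i' (letter)
  9. 'o' (letter)
  10. 'n' (letter)
Units from scan: 10
Sound units = 10 units


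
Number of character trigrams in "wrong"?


Word: "wrong" (length 5)
Number of 3-grams = length - 3 + 1 = 5 - 3 + 1
= 3


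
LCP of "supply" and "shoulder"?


Word 1: "supply"
Word 2: "shoulder"
Comparing from start:
  Pos 0: 's' == 's'
  Pos 1: 'u' != 'h' (stop)
LCP = "s" (length 1)


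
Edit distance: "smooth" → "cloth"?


Word 1: "smooth" (length 6)
Word 2: "cloth" (length 5)
One optimal edit sequence (insert/delete/substitute each cost 1):
  1. delete 's'  (+1)
  2. substitute 'm' -> 'c'  (+1)
  3. substitute 'o' -> 'l'  (+1)
  4. keep 'o'
  5. keep 't'
  6. keep 'h'
Total edit operations: 3
Edit distance = 3


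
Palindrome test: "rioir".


Word: "rioir"
Reversed: "rioir"
Forward == Backward? rioir == rioir
Palindrome = Yes


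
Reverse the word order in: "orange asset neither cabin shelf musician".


Original: "orange asset neither cabin shelf musician"
Words (1..n): orange | asset | neither | cabin | shelf | musician
Reversed (n..1): musician | shelf | cabin | neither | asset | orange
Result = "musician shelf cabin neither asset orange"


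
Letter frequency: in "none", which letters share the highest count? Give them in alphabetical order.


Word: "none"
Letter counts:
  'e': 1
  'n': 2
  'o': 1
Maximum count = 2
Most frequent = 'n' (2 times each)


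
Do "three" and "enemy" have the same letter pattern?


Pattern of "three": [0, 1, 2, 3, 3]
Pattern of "enemy": [0, 1, 0, 2, 3]
Patterns do not match
Same pattern = No


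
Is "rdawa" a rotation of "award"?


Word: "award", Candidate: "rdawa"
Method: check if candidate is substring of word+word
"awardaward" contains "rdawa"? Yes
Is rotation = Yes


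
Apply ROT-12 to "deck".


Word: "deck"
Shift: 12
Each letter → (letter + shift) mod 26:
  'd' (3) + 12 = 15 → 'p'
  'e' (4) + 12 = 16 → 'q'
  'c' (2) + 12 = 14 → 'o'
  'k' (10) + 12 = 22 → 'w'
Result = "pqow"


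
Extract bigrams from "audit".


Word: "audit" (length 5)
Number of bigrams = 5 - 2 + 1 = 4
  Position 0: "au"
  Position 1: "ud"
  Position 2: "di"
  Position 3: "it"
Bigrams = "au", "ud", "di", "it"


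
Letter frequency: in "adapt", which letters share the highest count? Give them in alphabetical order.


Word: "adapt"
Letter counts:
  'a': 2
  'd': 1
  'p': 1
  't': 1
Maximum count = 2
Most frequent = 'a' (2 times each)


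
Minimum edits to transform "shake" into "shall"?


Word 1: "shake" (length 5)
Word 2: "shall" (length 5)
One optimal edit sequence (insert/delete/substitute each cost 1):
  1. keep 's'
  2. keep 'h'
  3. keep 'a'
  4. substitute 'k' -> 'l'  (+1)
  5. substitute 'e' -> 'l'  (+1)
Total edit operations: 2
Edit distance = 2


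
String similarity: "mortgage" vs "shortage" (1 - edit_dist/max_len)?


Word 1: "mortgage" (length 8)
Word 2: "shortage" (length 8)
One optimal edit sequence:
  1. insert 's'  (+1)
  2. substitute 'm' -> 'h'  (+1)
  3. keep 'o'
  4. keep 'r'
  5. keep 't'
  6. delete 'g'  (+1)
  7. keep 'a'
  8. keep 'g'
  9. keep 'e'
Edit distance = 3
Max length = max(8, 8) = 8
Similarity = 1 - 3/8
= 0.6250


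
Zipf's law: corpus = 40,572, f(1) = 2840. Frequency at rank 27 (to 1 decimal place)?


Zipf's law: f(r) = f(1) / r
f(1) = 2840
f(27) = 2840 / 27
= 105.2 occurrences


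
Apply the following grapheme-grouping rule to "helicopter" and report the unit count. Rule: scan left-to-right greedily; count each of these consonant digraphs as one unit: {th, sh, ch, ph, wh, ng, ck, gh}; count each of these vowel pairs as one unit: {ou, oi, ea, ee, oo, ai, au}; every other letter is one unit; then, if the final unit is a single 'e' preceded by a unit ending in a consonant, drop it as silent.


Word: "helicopter" (10 letters)
Left-to-right scan:
  (1) 'h' (letter)
  (2) 'e' (letter)
  (3) 'l' (letter)
  (4) 'i' (letter)
  (5) 'c' (letter)
  (6) 'o' (letter)
  (7) 'p' (letter)
  (8) 't' (letter)
  (9) 'e' (letter)
  (10) 'r' (letter)
Units from scan: 10
Sound units = 10 units


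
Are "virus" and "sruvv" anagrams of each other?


Word 1: "virus" → sorted: irsuv
Word 2: "sruvv" → sorted: rsuvv
Same letters? irsuv != rsuvv
Anagram = No


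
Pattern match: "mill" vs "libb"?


Pattern of "mill": [0, 1, 2, 2]
Pattern of "libb": [0, 1, 2, 2]
Patterns match
Same pattern = Yes


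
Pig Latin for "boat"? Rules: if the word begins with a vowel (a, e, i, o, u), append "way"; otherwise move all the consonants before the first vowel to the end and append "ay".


Word: "boat"
Starts with consonant(s) → move to end, add 'ay'
Consonant cluster: "b"
Pig Latin = "oatbay"


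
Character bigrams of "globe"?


Word: "globe" (length 5)
Number of bigrams = 5 - 2 + 1 = 4
  Position 0: "gl"
  Position 1: "lo"
  Position 2: "ob"
  Position 3: "be"
Bigrams = "gl", "lo", "ob", "be"


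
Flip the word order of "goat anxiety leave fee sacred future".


Original: "goat anxiety leave fee sacred future"
Words (1..n): goat | anxiety | leave | fee | sacred | future
Reversed (n..1): future | sacred | fee | leave | anxiety | goat
Result = "future sacred fee leave anxiety goat"


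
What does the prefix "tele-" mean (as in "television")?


Prefix: tele-
As in: television -> tele- + vision
Meaning = distant


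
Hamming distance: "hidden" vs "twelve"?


Comparing character by character (same length = 6):
  Pos 0: 'h' vs 't' !=
  Pos 1: 'i' vs 'w' !=
  Pos 2: 'd' vs 'e' !=
  Pos 3: 'd' vs 'l' !=
  Pos 4: 'e' vs 'v' !=
  Pos 5: 'n' vs 'e' !=
Hamming distance = 6


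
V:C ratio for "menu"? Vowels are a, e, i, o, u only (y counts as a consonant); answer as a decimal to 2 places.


Word: "menu"
Vowels (a,e,i,o,u): 2
Consonants: 2
Ratio = 2/2
= 1.00


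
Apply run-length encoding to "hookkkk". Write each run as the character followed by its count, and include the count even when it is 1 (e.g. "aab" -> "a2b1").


String: "hookkkk"
Scanning for consecutive runs:
  'h' x 1
  'o' x 2
  'k' x 4
RLE = "h1o2k4"


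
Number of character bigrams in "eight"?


Word: "eight" (length 5)
Number of 2-grams = length - 2 + 1 = 5 - 2 + 1
= 4


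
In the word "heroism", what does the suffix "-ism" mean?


Suffix: -ism
As in: heroism -> hero + -ism
Meaning = belief / practice


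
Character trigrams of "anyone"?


Word: "anyone" (length 6)
Number of trigrams = 6 - 3 + 1 = 4
  Position 0: "any"
  Position 1: "nyo"
  Position 2: "yon"
  Position 3: "one"
Trigrams = "any", "nyo", "yon", "one"


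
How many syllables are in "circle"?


Word: "circle"
Syllable breakdown: cir / cle
Counting: 2 parts
= 2 syllables


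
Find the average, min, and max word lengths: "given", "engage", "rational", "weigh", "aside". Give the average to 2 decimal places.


Lengths: "given"=5, "engage"=6, "rational"=8, "weigh"=5, "aside"=5
Sum = 29, Count = 5
Average = 29/5 = 5.80
= avg=5.80, min=5, max=8


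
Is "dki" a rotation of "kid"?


Word: "kid", Candidate: "dki"
Method: check if candidate is substring of word+word
"kidkid" contains "dki"? Yes
Is rotation = Yes


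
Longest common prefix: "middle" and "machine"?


Word 1: "middle"
Word 2: "machine"
Comparing from start:
  Pos 0: 'm' == 'm'
  Pos 1: 'i' != 'a' (stop)
LCP = "m" (length 1)


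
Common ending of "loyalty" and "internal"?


Word 1: "loyalty"
Word 2: "internal"
Comparing from end:
  Pos -1: 'y' != 'l' (stop)
LCS = "" (length 0)


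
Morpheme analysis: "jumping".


Word: "jumping"
Morphemes: jump / -ing
Each morpheme carries meaning
= 2 morphemes


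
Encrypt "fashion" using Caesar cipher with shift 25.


Word: "fashion"
Shift: 25
Each letter → (letter + shift) mod 26:
  'f' (5) + 25 = 4 → 'e'
  'a' (0) + 25 = 25 → 'z'
  's' (18) + 25 = 17 → 'r'
  'h' (7) + 25 = 6 → 'g'
  'i' (8) + 25 = 7 → 'h'
  'o' (14) + 25 = 13 → 'n'
  'n' (13) + 25 = 12 → 'm'
Result = "ezrghnm"


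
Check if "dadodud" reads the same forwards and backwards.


Word: "dadodud"
Reversed: "dudodad"
Forward == Backward? dadodud != dudodad
Palindrome = No


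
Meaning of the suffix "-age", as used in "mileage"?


Suffix: -age
Example: mileage = mile + -age
Meaning = result / collection


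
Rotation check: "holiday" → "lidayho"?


Word: "holiday", Candidate: "lidayho"
Method: check if candidate is substring of word+word
"holidayholiday" contains "lidayho"? Yes
Is rotation = Yes


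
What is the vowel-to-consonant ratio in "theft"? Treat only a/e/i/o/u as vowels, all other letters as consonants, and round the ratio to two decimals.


Word: "theft"
Vowels (a,e,i,o,u): 1
Consonants: 4
Ratio = 1/4
= 0.25


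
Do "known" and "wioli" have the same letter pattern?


Pattern of "known": [0, 1, 2, 3, 1]
Pattern of "wioli": [0, 1, 2, 3, 1]
Patterns match
Same pattern = Yes


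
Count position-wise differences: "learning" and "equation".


Comparing character by character (same length = 8):
  Pos 0: 'l' vs 'e' !=
  Pos 1: 'e' vs 'q' !=
  Pos 2: 'a' vs 'u' !=
  Pos 3: 'r' vs 'a' !=
  Pos 4: 'n' vs 't' !=
  Pos 5: 'i' vs 'i' =
  Pos 6: 'n' vs 'o' !=
  Pos 7: 'g' vs 'n' !=
Hamming distance = 7


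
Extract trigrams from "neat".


Word: "neat" (length 4)
Number of trigrams = 4 - 3 + 1 = 2
  Position 0: "nea"
  Position 1: "eat"
Trigrams = "nea", "eat"


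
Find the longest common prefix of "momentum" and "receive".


Word 1: "momentum"
Word 2: "receive"
Comparing from start:
  Pos 0: 'm' != 'r' (stop)
LCP = "" (length 0)


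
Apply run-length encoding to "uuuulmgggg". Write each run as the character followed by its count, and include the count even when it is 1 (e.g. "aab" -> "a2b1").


String: "uuuulmgggg"
Scanning for consecutive runs:
  'u' x 4
  'l' x 1
  'm' x 1
  'g' x 4
RLE = "u4l1m1g4"


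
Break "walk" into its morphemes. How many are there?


Word: "walk"
Morphemes: walk
Each morpheme carries meaning
= 1 morpheme


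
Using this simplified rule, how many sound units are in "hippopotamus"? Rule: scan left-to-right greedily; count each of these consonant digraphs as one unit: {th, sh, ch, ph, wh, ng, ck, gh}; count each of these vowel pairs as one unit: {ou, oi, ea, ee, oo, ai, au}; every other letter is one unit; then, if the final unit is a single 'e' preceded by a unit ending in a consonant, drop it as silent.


Word: "hippopotamus" (12 letters)
Left-to-right scan:
  [1] 'h' (letter)
  [2] 'i' (letter)
  [3] 'p' (letter)
  [4] 'p' (letter)
  [5] 'o' (letter)
  [6] 'p' (letter)
  [7] 'o' (letter)
  [8] 't' (letter)
  [9] 'a' (letter)
  [10] 'm' (letter)
  [11] 'u' (letter)
  [12] 's' (letter)
Units from scan: 12
Sound units = 12 units


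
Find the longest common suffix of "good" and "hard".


Word 1: "good"
Word 2: "hard"
Comparing from end:
  Pos -1: 'd' == 'd'
  Pos -2: 'o' != 'r' (stop)
LCS = "d" (length 1)


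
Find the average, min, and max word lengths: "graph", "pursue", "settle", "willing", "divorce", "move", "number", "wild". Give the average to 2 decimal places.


Lengths: "graph"=5, "pursue"=6, "settle"=6, "willing"=7, "divorce"=7, "move"=4, "number"=6, "wild"=4
Sum = 45, Count = 8
Average = 45/8 = 5.63
= avg=5.63, min=4, max=7


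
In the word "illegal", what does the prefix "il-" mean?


Prefix: il-
Example: illegal = il- + legal
Meaning = not


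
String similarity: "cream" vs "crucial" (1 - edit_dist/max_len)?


Word 1: "cream" (length 5)
Word 2: "crucial" (length 7)
One optimal edit sequence:
  1. keep 'c'
  2. keep 'r'
  3. insert 'u'  (+1)
  4. insert 'c'  (+1)
  5. substitute 'e' -> 'i'  (+1)
  6. keep 'a'
  7. substitute 'm' -> 'l'  (+1)
Edit distance = 4
Max length = max(5, 7) = 7
Similarity = 1 - 4/7
= 0.4286


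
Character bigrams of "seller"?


Word: "seller" (length 6)
Number of bigrams = 6 - 2 + 1 = 5
  Position 0: "se"
  Position 1: "el"
  Position 2: "ll"
  Position 3: "le"
  Position 4: "er"
Bigrams = "se", "el", "ll", "le", "er"


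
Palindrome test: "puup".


Word: "puup"
Reversed: "puup"
Forward == Backward? puup == puup
Palindrome = Yes


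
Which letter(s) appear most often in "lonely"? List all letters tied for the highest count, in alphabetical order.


Word: "lonely"
Letter counts:
  'e': 1
  'l': 2
  'n': 1
  'o': 1
  'y': 1
Maximum count = 2
Most frequent = 'l' (2 times each)


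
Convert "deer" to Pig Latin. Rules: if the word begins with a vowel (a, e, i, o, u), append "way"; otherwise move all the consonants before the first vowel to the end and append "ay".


Word: "deer"
Starts with consonant(s) → move to end, add 'ay'
Consonant cluster: "d"
Pig Latin = "eerday"


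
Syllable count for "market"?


Word: "market"
Syllable breakdown: mar | ket
Counting: 2 parts
= 2 syllables


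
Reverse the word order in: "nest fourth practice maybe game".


Original: "nest fourth practice maybe game"
Words (1..n): nest | fourth | practice | maybe | game
Reversed (n..1): game | maybe | practice | fourth | nest
Result = "game maybe practice fourth nest"


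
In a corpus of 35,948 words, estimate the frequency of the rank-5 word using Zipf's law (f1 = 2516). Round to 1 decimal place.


Zipf's law: f(r) = f(1) / r
f(1) = 2516
f(5) = 2516 / 5
= 503.2 occurrences


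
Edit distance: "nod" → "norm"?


Word 1: "nod" (length 3)
Word 2: "norm" (length 4)
One optimal edit sequence (insert/delete/substitute each cost 1):
  1. keep 'n'
  2. keep 'o'
  3. insert 'r'  (+1)
  4. substitute 'd' -> 'm'  (+1)
Total edit operations: 2
Edit distance = 2


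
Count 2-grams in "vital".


Word: "vital" (length 5)
Number of 2-grams = length - 2 + 1 = 5 - 2 + 1
= 4


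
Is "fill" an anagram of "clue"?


Word 1: "clue" → sorted: celu
Word 2: "fill" → sorted: fill
Same letters? celu != fill
Anagram = No


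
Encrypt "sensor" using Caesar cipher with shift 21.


Word: "sensor"
Shift: 21
Each letter → (letter + shift) mod 26:
  's' (18) + 21 = 13 → 'n'
  'e' (4) + 21 = 25 → 'z'
  'n' (13) + 21 = 8 → 'i'
  's' (18) + 21 = 13 → 'n'
  'o' (14) + 21 = 9 → 'j'
  'r' (17) + 21 = 12 → 'm'
Result = "nzinjm"


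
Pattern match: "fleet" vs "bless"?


Pattern of "fleet": [0, 1, 2, 2, 3]
Pattern of "bless": [0, 1, 2, 3, 3]
Patterns do not match
Same pattern = No


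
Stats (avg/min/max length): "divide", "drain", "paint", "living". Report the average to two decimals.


Lengths: "divide"=6, "drain"=5, "paint"=5, "living"=6
Sum = 22, Count = 4
Average = 22/4 = 5.50
= avg=5.50, min=5, max=6


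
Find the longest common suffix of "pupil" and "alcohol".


Word 1: "pupil"
Word 2: "alcohol"
Comparing from end:
  Pos -1: 'l' == 'l'
  Pos -2: 'i' != 'o' (stop)
LCS = "l" (length 1)


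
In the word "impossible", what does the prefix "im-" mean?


Prefix: im-
Example: impossible (im- + possible)
Meaning = not / into


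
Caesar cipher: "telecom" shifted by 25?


Word: "telecom"
Shift: 25
Each letter → (letter + shift) mod 26:
  't' (19) + 25 = 18 → 's'
  'e' (4) + 25 = 3 → 'd'
  'l' (11) + 25 = 10 → 'k'
  'e' (4) + 25 = 3 → 'd'
  'c' (2) + 25 = 1 → 'b'
  'o' (14) + 25 = 13 → 'n'
  'm' (12) + 25 = 11 → 'l'
Result = "sdkdbnl"


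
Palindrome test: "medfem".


Word: "medfem"
Reversed: "mefdem"
Forward == Backward? medfem != mefdem
Palindrome = No


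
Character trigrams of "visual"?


Word: "visual" (length 6)
Number of trigrams = 6 - 3 + 1 = 4
  Position 0: "vis"
  Position 1: "isu"
  Position 2: "sua"
  Position 3: "ual"
Trigrams = "vis", "isu", "sua", "ual"


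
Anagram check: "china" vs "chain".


Word 1: "china" → sorted: achin
Word 2: "chain" → sorted: achin
Same letters? achin == achin
Anagram = Yes


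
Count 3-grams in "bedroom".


Word: "bedroom" (length 7)
Number of 3-grams = length - 3 + 1 = 7 - 3 + 1
= 5


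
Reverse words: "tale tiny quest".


Original: "tale tiny quest"
Words (1..n): tale | tiny | quest
Reversed (n..1): quest | tiny | tale
Result = "quest tiny tale"


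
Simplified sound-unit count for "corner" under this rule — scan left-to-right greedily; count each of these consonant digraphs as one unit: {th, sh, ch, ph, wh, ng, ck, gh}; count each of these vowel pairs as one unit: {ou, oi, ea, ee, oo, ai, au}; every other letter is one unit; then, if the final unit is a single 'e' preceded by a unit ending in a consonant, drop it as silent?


Word: "corner" (6 letters)
Left-to-right scan:
  1. 'c' (letter)
  2. 'o' (letter)
  3. 'r' (letter)
  4. 'n' (letter)
  5. 'e' (letter)
  6. 'r' (letter)
Units from scan: 6
Sound units = 6 units


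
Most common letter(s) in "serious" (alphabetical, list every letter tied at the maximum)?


Word: "serious"
Letter counts:
  'e': 1
  'i': 1
  'o': 1
  'r': 1
  's': 2
  'u': 1
Maximum count = 2
Most frequent = 's' (2 times each)


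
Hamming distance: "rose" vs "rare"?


Comparing character by character (same length = 4):
  Pos 0: 'r' vs 'r' =
  Pos 1: 'o' vs 'a' !=
  Pos 2: 's' vs 'r' !=
  Pos 3: 'e' vs 'e' =
Hamming distance = 2


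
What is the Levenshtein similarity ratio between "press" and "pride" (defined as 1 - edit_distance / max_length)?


Word 1: "press" (length 5)
Word 2: "pride" (length 5)
One optimal edit sequence:
  1. keep 'p'
  2. keep 'r'
  3. substitute 'e' -> 'i'  (+1)
  4. substitute 's' -> 'd'  (+1)
  5. substitute 's' -> 'e'  (+1)
Edit distance = 3
Max length = max(5, 5) = 5
Similarity = 1 - 3/5
= 0.4000


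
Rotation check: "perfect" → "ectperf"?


Word: "perfect", Candidate: "ectperf"
Method: check if candidate is substring of word+word
"perfectperfect" contains "ectperf"? Yes
Is rotation = Yes


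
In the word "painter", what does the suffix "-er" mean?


Suffix: -er
Example: painter = paint + -er
Meaning = one who / more


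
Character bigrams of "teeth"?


Word: "teeth" (length 5)
Number of bigrams = 5 - 2 + 1 = 4
  Position 0: "te"
  Position 1: "ee"
  Position 2: "et"
  Position 3: "th"
Bigrams = "te", "ee", "et", "th"


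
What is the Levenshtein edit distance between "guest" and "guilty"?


Word 1: "guest" (length 5)
Word 2: "guilty" (length 6)
One optimal edit sequence (insert/delete/substitute each cost 1):
  1. keep 'g'
  2. keep 'u'
  3. substitute 'e' -> 'i'  (+1)
  4. substitute 's' -> 'l'  (+1)
  5. keep 't'
  6. insert 'y'  (+1)
Total edit operations: 3
Edit distance = 3


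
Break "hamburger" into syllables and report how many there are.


Word: "hamburger"
Syllable breakdown: ham · bur · ger
Counting: 3 parts
= 3 syllables


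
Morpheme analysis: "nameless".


Word: "nameless"
Morphemes: name | -less
Each morpheme carries meaning
= 2 morphemes


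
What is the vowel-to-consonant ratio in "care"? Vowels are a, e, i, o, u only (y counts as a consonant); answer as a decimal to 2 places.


Word: "care"
Vowels (a,e,i,o,u): 2
Consonants: 2
Ratio = 2/2
= 1.00


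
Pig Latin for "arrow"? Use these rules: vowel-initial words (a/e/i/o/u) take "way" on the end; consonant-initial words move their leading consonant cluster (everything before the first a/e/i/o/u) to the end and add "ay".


Word: "arrow"
Starts with vowel → add 'way'
Pig Latin = "arrowway"


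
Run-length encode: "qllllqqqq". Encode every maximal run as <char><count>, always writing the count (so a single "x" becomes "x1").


String: "qllllqqqq"
Scanning for consecutive runs:
  'q' x 1
  'l' x 4
  'q' x 4
RLE = "q1l4q4"


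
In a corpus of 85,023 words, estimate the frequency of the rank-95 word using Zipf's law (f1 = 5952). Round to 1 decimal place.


Zipf's law: f(r) = f(1) / r
f(1) = 5952
f(95) = 5952 / 95
= 62.7 occurrences


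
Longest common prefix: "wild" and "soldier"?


Word 1: "wild"
Word 2: "soldier"
Comparing from start:
  Pos 0: 'w' != 's' (stop)
LCP = "" (length 0)


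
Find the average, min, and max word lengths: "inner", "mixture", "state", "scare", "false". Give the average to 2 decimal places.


Lengths: "inner"=5, "mixture"=7, "state"=5, "scare"=5, "false"=5
Sum = 27, Count = 5
Average = 27/5 = 5.40
= avg=5.40, min=5, max=7


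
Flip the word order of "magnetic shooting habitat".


Original: "magnetic shooting habitat"
Words (1..n): magnetic | shooting | habitat
Reversed (n..1): habitat | shooting | magnetic
Result = "habitat shooting magnetic"


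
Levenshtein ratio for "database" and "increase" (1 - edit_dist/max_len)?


Word 1: "database" (length 8)
Word 2: "increase" (length 8)
One optimal edit sequence:
  1. substitute 'd' -> 'i'  (+1)
  2. substitute 'a' -> 'n'  (+1)
  3. substitute 't' -> 'c'  (+1)
  4. substitute 'a' -> 'r'  (+1)
  5. substitute 'b' -> 'e'  (+1)
  6. keep 'a'
  7. keep 's'
  8. keep 'e'
Edit distance = 5
Max length = max(8, 8) = 8
Similarity = 1 - 5/8
= 0.3750
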